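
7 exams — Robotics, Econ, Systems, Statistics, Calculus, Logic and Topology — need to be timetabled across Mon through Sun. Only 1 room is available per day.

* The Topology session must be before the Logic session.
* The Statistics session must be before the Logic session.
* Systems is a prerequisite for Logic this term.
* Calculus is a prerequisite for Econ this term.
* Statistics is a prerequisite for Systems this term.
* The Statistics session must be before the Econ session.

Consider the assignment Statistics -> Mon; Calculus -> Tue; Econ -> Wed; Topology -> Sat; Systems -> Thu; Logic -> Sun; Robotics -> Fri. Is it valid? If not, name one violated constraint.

Yes, all constraints hold

Only 1 room is available per day — holds.
Calculus is a prerequisite for Econ this term — holds.
Systems is a prerequisite for Logic this term — holds.
Statistics is a prerequisite for Systems this term — holds.
The Topology session must be before the Logic session — holds.
The Statistics session must be before the Econ session — holds.
The Statistics session must be before the Logic session — holds.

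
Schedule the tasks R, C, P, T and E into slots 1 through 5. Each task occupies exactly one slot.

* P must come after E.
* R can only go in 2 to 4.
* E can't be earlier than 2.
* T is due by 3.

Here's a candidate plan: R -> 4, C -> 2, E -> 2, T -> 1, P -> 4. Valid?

Yes

P must come after E — holds.
T is due by 3 — holds.
R can only go in 2 to 4 — holds.
E can't be earlier than 2 — holds.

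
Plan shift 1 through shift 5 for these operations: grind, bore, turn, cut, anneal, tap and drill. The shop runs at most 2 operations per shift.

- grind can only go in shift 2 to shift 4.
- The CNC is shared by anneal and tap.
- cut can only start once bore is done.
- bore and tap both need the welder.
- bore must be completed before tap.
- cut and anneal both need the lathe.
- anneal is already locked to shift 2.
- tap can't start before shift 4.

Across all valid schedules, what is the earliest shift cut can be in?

Precedence pushes cut to at least shift 2.
cut at shift 3 is achievable: anneal in shift 2; turn in shift 1; tap in shift 4; bore in shift 1; grind in shift 2; cut in shift 3; drill in shift 3.
Nothing earlier works — the conflict and capacity constraints rule out every shift before shift 3.

shift 3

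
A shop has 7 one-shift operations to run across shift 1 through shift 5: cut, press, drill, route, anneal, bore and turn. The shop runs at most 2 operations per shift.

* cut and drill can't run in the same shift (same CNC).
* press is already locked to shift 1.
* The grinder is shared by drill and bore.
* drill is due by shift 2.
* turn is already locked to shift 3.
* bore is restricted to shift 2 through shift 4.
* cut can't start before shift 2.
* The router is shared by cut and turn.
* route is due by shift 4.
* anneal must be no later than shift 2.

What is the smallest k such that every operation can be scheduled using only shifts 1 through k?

With at most 2 per shift and 7 operations, at least 4 shifts are needed.
turn can't be placed before shift 3, so the schedule must run through at least shift 3.
4 works (last occupied shift: shift 4): for example bore in shift 3, route in shift 4, press in shift 1, cut in shift 2, drill in shift 1, anneal in shift 2, turn in shift 3.

4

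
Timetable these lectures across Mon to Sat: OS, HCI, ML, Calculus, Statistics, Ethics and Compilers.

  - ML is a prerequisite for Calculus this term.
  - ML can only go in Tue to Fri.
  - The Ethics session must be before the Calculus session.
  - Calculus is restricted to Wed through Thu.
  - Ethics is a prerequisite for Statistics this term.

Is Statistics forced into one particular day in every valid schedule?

No

Statistics can be Tue (e.g. Statistics -> Tue; HCI -> Mon; Ethics -> Mon; Compilers -> Mon; ML -> Tue; Calculus -> Wed; OS -> Mon) or Wed (e.g. Ethics=Mon; OS=Mon; Compilers=Mon; ML=Tue; HCI=Mon; Calculus=Wed; Statistics=Wed).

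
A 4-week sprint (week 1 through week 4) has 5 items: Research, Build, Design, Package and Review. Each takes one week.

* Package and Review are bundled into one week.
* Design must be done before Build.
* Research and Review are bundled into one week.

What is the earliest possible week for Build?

Precedence pushes Build to at least week 2.
Build at week 2 is achievable: Review=week 1, Design=week 1, Research=week 1, Package=week 1, Build=week 2.

week 2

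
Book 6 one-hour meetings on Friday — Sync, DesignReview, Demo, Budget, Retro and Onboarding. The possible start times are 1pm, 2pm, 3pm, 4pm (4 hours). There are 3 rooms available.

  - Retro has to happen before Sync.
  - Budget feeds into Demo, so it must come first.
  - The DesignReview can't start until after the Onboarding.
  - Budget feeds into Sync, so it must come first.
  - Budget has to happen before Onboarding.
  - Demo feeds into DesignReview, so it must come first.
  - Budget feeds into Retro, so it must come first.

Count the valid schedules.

Splitting on Sync: it can be 3pm (5), 4pm (11). Listing each branch's schedules as (DesignReview, Demo, Budget, Retro, Onboarding):
Sync=3pm: (3pm,2pm,1pm,2pm,2pm) (4pm,2pm,1pm,2pm,2pm) (4pm,2pm,1pm,2pm,3pm) (4pm,3pm,1pm,2pm,2pm) (4pm,3pm,1pm,2pm,3pm) — 5.
Sync=4pm: (3pm,2pm,1pm,2pm,2pm) (3pm,2pm,1pm,3pm,2pm) (4pm,2pm,1pm,2pm,2pm) (4pm,2pm,1pm,2pm,3pm) (4pm,2pm,1pm,3pm,2pm) (4pm,2pm,1pm,3pm,3pm) (4pm,3pm,1pm,2pm,2pm) (4pm,3pm,1pm,2pm,3pm) (4pm,3pm,1pm,3pm,2pm) (4pm,3pm,1pm,3pm,3pm) (4pm,3pm,2pm,3pm,3pm) — 11.
Summing: 5 + 11 = 16.

16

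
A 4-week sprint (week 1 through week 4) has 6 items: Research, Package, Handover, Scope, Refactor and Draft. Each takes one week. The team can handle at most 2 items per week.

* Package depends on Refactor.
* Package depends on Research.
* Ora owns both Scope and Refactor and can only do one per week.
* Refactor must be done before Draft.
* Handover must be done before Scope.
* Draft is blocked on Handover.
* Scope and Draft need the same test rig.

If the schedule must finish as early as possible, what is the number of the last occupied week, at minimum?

The precedence chain requires at least 2 distinct weeks.
With at most 2 per week and 6 tasks, at least 3 weeks are needed.
3 works (last occupied week: week 3): for example Handover=week 1, Package=week 3, Refactor=week 1, Draft=week 2, Research=week 2, Scope=week 3.

week 3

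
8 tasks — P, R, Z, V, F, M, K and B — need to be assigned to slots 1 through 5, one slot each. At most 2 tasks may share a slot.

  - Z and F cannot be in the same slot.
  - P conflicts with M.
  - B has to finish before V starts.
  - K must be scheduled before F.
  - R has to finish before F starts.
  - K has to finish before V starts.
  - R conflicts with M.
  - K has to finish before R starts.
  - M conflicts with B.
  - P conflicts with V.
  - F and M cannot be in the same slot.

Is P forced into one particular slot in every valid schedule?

No

P can be 1 (e.g. V=3, R=2, Z=4, K=1, B=2, F=3, M=4, P=1) or 2 (e.g. R in 2, F in 3, K in 1, M in 4, Z in 4, V in 3, B in 1, P in 2).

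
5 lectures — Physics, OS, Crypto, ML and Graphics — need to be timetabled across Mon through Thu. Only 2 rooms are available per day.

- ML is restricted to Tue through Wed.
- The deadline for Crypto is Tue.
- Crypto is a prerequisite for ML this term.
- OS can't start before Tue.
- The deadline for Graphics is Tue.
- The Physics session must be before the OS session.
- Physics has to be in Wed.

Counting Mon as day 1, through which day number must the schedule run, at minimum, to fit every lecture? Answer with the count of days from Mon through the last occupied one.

The precedence chain requires at least 2 distinct days.
With at most 2 per day and 5 lectures, at least 3 days are needed.
Propagating the time windows through the other constraints, OS can't land before Thu — that is day 4 counting from Mon — so the schedule must run through at least 4 days.
4 works (last occupied day: Thu): for example OS in Thu, Graphics in Mon, ML in Tue, Physics in Wed, Crypto in Mon.

4 days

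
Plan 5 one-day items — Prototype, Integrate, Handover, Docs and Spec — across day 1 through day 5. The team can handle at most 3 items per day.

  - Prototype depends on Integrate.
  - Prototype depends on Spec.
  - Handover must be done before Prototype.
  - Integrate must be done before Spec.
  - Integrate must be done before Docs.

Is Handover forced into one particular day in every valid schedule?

No

Handover can be day 1 (e.g. Integrate in day 1, Handover in day 1, Docs in day 2, Prototype in day 3, Spec in day 2) or day 2 (e.g. Spec=day 2, Handover=day 2, Prototype=day 3, Docs=day 2, Integrate=day 1).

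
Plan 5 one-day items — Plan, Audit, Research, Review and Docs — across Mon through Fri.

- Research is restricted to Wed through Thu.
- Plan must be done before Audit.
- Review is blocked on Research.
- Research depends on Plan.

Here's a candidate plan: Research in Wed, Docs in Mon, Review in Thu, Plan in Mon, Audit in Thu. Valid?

Yes

Plan must be done before Audit — holds.
Research depends on Plan — holds.
Research is restricted to Wed through Thu — holds.
Review is blocked on Research — holds.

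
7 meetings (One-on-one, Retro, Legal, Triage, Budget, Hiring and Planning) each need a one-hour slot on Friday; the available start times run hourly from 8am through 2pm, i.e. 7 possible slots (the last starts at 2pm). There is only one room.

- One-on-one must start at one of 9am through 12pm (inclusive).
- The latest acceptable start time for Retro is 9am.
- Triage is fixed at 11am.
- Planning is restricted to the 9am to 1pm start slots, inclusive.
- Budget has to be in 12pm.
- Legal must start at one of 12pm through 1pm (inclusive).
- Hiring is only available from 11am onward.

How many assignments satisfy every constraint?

2

Enumerating: Retro in 8am; Budget in 12pm; One-on-one in 9am; Legal in 1pm; Planning in 10am; Triage in 11am; Hiring in 2pm | Legal -> 1pm, Budget -> 12pm, Planning -> 9am, One-on-one -> 10am, Triage -> 11am, Retro -> 8am, Hiring -> 2pm.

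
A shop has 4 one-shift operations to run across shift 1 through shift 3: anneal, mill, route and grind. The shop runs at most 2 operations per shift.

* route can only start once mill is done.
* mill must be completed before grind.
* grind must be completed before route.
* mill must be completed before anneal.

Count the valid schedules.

Enumerating: grind=shift 2, anneal=shift 2, mill=shift 1, route=shift 3 | anneal=shift 3; grind=shift 2; mill=shift 1; route=shift 3.

2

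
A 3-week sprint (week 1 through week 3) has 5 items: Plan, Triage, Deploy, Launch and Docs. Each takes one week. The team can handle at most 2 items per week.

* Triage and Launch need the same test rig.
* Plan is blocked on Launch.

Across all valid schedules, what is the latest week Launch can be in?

Downstream work caps Launch at week 2.
Launch at week 2 is achievable: Docs -> week 2; Plan -> week 3; Triage -> week 1; Launch -> week 2; Deploy -> week 1.

week 2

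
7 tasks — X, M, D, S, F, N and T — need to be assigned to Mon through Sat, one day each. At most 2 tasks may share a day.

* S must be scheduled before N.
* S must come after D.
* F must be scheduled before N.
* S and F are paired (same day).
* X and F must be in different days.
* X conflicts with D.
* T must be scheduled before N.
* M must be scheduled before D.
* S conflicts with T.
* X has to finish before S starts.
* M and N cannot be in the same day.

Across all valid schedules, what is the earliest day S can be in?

Wed

Precedence pushes S to at least Wed; downstream work caps S at Fri.
S at Wed is achievable: F=Wed; D=Tue; X=Mon; T=Tue; N=Thu; M=Mon; S=Wed.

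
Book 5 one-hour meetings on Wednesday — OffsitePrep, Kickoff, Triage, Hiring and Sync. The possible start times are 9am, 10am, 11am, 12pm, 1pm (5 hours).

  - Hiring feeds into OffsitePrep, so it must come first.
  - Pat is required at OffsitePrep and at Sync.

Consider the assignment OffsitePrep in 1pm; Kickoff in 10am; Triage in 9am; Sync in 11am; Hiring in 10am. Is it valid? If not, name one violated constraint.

Yes

Hiring feeds into OffsitePrep, so it must come first — holds.
Pat is required at OffsitePrep and at Sync — holds.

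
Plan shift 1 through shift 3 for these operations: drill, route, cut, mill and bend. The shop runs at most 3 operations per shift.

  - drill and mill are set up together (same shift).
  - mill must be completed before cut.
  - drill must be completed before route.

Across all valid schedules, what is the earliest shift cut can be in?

shift 2

Precedence pushes cut to at least shift 2.
cut at shift 2 is achievable: bend=shift 1; drill=shift 1; cut=shift 2; mill=shift 1; route=shift 2.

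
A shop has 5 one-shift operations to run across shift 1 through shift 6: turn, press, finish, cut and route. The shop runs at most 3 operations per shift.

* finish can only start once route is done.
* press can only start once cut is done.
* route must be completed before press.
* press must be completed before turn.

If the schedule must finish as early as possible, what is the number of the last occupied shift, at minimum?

The precedence chain requires at least 3 distinct shifts.
With at most 3 per shift and 5 operations, at least 2 shifts are needed.
3 works (last occupied shift: shift 3): for example press=shift 2, cut=shift 1, route=shift 1, finish=shift 2, turn=shift 3.

3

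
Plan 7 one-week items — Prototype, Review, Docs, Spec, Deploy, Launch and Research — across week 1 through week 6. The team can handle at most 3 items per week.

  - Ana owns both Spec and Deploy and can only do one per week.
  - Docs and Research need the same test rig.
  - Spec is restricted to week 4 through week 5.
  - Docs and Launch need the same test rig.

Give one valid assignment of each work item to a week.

Prototype=week 1, Launch=week 2, Deploy=week 2, Spec=week 4, Review=week 1, Docs=week 1, Research=week 2

Checking: Spec(week 4) != Deploy(week 2); Docs(week 1) != Launch(week 2); Docs(week 1) != Research(week 2); Spec=week 4 in [week 4,week 5]; max 3 per week (cap 3).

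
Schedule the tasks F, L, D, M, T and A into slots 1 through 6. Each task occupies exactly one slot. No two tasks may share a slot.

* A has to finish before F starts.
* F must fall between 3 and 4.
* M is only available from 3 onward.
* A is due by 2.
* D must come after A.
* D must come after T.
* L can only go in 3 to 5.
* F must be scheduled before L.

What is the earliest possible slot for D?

Precedence pushes D to at least 2.
D at 3 is achievable: T in 2, M in 6, D in 3, L in 5, A in 1, F in 4.
Nothing earlier works — the capacity limit rule out every slot before 3.

3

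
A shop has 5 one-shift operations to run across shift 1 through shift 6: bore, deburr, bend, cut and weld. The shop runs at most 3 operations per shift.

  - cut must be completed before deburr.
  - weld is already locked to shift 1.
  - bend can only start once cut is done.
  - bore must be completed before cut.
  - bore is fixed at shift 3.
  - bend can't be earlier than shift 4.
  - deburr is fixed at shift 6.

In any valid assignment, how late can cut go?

Precedence pushes cut to at least shift 4; downstream work caps cut at shift 5.
cut at shift 5 is achievable: weld in shift 1; bend in shift 6; bore in shift 3; deburr in shift 6; cut in shift 5.

shift 5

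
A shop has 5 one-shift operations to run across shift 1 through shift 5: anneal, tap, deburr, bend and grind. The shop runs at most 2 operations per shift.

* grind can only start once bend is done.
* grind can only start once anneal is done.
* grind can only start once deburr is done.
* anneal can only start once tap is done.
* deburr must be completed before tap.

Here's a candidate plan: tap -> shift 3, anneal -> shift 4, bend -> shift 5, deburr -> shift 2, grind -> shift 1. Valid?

deburr must be completed before tap — holds.
grind can only start once bend is done — violated.
grind can only start once anneal is done — violated.
anneal can only start once tap is done — holds.
grind can only start once deburr is done — violated.
The shop runs at most 2 operations per shift — holds.

Invalid. grind can only start once bend is done.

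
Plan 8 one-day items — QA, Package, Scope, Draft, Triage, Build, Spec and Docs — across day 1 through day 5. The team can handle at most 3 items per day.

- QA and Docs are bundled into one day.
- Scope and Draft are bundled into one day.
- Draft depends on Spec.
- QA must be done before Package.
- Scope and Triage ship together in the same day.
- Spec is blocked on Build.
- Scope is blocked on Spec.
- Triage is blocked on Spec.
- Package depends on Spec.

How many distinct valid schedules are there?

Splitting on QA: it can be day 1 (10), day 2 (10), day 3 (6), day 4 (1). Listing each branch's schedules as (Package, Scope, Draft, Triage, Build, Spec, Docs) by day number:
QA=day 1: (3,4,4,4,1,2,1) (3,5,5,5,1,2,1) (4,3,3,3,1,2,1) (4,5,5,5,1,2,1) (4,5,5,5,1,3,1) (4,5,5,5,2,3,1) (5,3,3,3,1,2,1) (5,4,4,4,1,2,1) (5,4,4,4,1,3,1) (5,4,4,4,2,3,1) — 10.
QA=day 2: (3,4,4,4,1,2,2) (3,5,5,5,1,2,2) (4,3,3,3,1,2,2) (4,5,5,5,1,2,2) (4,5,5,5,1,3,2) (4,5,5,5,2,3,2) (5,3,3,3,1,2,2) (5,4,4,4,1,2,2) (5,4,4,4,1,3,2) (5,4,4,4,2,3,2) — 10.
QA=day 3: (4,5,5,5,1,2,3) (4,5,5,5,1,3,3) (4,5,5,5,2,3,3) (5,4,4,4,1,2,3) (5,4,4,4,1,3,3) (5,4,4,4,2,3,3) — 6.
QA=day 4: (5,3,3,3,1,2,4) — 1.
Summing: 10 + 10 + 6 + 1 = 27.

27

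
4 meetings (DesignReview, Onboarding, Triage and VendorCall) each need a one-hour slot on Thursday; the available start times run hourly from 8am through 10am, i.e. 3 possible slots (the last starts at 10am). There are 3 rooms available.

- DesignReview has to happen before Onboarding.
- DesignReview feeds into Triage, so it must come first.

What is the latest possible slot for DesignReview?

9am

Downstream work caps DesignReview at 9am.
DesignReview at 9am is achievable: VendorCall in 8am; DesignReview in 9am; Onboarding in 10am; Triage in 10am.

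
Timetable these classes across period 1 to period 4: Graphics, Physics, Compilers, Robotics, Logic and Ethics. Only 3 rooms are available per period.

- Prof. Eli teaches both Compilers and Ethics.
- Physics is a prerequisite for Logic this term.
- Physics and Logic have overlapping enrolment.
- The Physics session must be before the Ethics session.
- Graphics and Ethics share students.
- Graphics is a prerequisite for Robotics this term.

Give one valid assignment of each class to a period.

Physics in period 1, Graphics in period 1, Ethics in period 2, Robotics in period 2, Logic in period 2, Compilers in period 1

Checking: Physics(period 1) before Ethics(period 2); Physics(period 1) before Logic(period 2); Graphics(period 1) before Robotics(period 2); Physics(period 1) != Logic(period 2); Graphics(period 1) != Ethics(period 2); Compilers(period 1) != Ethics(period 2); max 3 per period (cap 3).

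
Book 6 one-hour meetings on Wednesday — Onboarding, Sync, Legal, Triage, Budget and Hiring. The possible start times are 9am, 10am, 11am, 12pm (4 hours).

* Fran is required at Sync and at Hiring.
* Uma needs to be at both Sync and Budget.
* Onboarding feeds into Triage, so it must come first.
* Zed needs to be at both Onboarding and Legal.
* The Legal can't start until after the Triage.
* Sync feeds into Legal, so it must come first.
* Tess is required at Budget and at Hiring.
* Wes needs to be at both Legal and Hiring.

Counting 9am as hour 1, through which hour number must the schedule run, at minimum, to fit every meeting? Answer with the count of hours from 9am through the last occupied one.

The precedence chain requires at least 3 distinct hours.
3 works (last occupied hour: 11am): for example Budget -> 11am, Hiring -> 10am, Legal -> 11am, Onboarding -> 9am, Sync -> 9am, Triage -> 10am.

3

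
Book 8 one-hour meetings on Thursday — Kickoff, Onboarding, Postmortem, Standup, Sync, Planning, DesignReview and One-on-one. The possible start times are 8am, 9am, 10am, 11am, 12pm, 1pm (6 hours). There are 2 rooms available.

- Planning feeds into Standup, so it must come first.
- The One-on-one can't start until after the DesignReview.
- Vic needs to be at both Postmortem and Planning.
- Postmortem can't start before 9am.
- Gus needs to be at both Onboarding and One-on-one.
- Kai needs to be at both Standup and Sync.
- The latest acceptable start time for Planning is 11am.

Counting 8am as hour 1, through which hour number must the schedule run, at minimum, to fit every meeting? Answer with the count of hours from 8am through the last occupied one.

The precedence chain requires at least 2 distinct hours.
With at most 2 per hour and 8 meetings, at least 4 hours are needed.
4 works (last occupied hour: 11am): for example Onboarding in 11am, Planning in 8am, One-on-one in 10am, DesignReview in 8am, Standup in 9am, Sync in 11am, Postmortem in 9am, Kickoff in 10am.

4 hours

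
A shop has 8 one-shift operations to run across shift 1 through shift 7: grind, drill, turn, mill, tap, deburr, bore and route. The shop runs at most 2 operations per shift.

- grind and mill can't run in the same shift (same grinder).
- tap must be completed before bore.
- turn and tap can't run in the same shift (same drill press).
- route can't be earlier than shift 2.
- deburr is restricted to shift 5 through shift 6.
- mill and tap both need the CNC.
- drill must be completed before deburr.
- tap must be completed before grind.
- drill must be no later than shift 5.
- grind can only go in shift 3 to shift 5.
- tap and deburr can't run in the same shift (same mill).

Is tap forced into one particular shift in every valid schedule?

No

tap can be shift 1 (e.g. grind=shift 3, bore=shift 2, turn=shift 3, mill=shift 4, deburr=shift 5, route=shift 2, tap=shift 1, drill=shift 1) or shift 2 (e.g. deburr=shift 5; bore=shift 3; route=shift 2; tap=shift 2; turn=shift 1; drill=shift 1; grind=shift 3; mill=shift 4).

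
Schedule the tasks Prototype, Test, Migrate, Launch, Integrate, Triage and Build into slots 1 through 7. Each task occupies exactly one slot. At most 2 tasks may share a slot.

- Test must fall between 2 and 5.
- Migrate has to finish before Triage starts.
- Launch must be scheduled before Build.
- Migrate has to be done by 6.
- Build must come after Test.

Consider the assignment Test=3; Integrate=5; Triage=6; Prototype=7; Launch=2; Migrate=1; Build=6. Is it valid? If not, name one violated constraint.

Build must come after Test — holds.
Migrate has to finish before Triage starts — holds.
Test must fall between 2 and 5 — holds.
Migrate has to be done by 6 — holds.
Launch must be scheduled before Build — holds.
At most 2 tasks may share a slot — holds.

Valid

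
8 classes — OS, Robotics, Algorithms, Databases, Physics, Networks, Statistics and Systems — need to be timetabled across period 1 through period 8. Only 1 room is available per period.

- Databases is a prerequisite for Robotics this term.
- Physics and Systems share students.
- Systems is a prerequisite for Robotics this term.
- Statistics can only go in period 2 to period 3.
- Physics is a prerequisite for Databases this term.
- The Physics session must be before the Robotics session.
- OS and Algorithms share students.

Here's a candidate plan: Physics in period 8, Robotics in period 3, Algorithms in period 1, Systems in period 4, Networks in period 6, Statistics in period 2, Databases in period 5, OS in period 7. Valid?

OS and Algorithms share students — holds.
Only 1 room is available per period — holds.
Systems is a prerequisite for Robotics this term — violated.
Databases is a prerequisite for Robotics this term — violated.
Physics and Systems share students — holds.
Physics is a prerequisite for Databases this term — violated.
Statistics can only go in period 2 to period 3 — holds.
The Physics session must be before the Robotics session — violated.

No. The Physics session must be before the Robotics session is not satisfied.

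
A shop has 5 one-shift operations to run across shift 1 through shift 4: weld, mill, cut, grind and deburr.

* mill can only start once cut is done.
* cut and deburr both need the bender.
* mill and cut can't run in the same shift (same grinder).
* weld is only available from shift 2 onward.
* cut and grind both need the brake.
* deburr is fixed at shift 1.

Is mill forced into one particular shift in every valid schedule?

No

mill can be shift 3 (e.g. grind=shift 1; mill=shift 3; deburr=shift 1; weld=shift 2; cut=shift 2) or shift 4 (e.g. cut -> shift 2; grind -> shift 1; deburr -> shift 1; mill -> shift 4; weld -> shift 2).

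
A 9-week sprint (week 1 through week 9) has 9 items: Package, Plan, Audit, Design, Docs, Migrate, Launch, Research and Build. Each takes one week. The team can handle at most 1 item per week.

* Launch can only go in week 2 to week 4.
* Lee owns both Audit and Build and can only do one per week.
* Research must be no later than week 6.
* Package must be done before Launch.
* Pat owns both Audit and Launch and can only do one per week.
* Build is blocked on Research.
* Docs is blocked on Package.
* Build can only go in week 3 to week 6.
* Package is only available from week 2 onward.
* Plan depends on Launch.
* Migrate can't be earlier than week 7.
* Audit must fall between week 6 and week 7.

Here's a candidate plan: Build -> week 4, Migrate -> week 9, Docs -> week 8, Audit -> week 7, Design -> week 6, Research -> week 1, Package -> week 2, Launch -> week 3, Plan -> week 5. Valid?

Yes, all constraints hold

Audit must fall between week 6 and week 7 — holds.
Research must be no later than week 6 — holds.
Build can only go in week 3 to week 6 — holds.
The team can handle at most 1 item per week — holds.
Build is blocked on Research — holds.
Plan depends on Launch — holds.
Lee owns both Audit and Build and can only do one per week — holds.
Launch can only go in week 2 to week 4 — holds.
Docs is blocked on Package — holds.
Migrate can't be earlier than week 7 — holds.
Package is only available from week 2 onward — holds.
Package must be done before Launch — holds.
Pat owns both Audit and Launch and can only do one per week — holds.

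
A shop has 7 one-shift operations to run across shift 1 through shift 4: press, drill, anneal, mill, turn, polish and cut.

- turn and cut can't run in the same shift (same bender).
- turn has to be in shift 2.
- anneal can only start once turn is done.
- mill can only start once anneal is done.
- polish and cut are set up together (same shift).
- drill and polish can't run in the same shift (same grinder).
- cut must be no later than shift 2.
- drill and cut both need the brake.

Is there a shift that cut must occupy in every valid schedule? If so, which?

cut's window is shift 1–shift 2.
turn is fixed at shift 2, and cut can't share a shift with turn.
So cut must be shift 1.

shift 1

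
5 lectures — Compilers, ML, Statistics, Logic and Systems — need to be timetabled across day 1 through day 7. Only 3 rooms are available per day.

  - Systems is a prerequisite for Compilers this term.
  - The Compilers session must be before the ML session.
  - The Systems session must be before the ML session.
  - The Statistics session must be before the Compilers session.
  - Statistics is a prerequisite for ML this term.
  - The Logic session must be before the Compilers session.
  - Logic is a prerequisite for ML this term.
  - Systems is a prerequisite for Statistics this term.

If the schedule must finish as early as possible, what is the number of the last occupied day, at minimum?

The precedence chain requires at least 4 distinct days.
With at most 3 per day and 5 lectures, at least 2 days are needed.
4 works (last occupied day: day 4): for example Systems=day 1; Compilers=day 3; Statistics=day 2; Logic=day 1; ML=day 4.

day 4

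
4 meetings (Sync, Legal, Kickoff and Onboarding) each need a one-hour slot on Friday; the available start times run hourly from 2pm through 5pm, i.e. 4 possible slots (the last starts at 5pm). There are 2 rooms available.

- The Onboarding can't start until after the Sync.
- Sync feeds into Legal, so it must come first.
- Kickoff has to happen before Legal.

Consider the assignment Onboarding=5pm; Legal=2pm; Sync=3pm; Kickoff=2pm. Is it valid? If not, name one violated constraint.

No — it violates: Sync feeds into Legal, so it must come first

Sync feeds into Legal, so it must come first — violated.
The Onboarding can't start until after the Sync — holds.
There are 2 rooms available — holds.
Kickoff has to happen before Legal — violated.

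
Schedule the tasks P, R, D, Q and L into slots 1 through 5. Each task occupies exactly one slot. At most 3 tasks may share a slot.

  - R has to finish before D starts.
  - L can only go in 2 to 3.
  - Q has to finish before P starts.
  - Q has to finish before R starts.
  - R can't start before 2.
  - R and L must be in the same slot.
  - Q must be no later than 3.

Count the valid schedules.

26

Splitting on P: it can be 2 (5), 3 (7), 4 (7), 5 (7). Listing each branch's schedules as (R, D, Q, L):
P=2: (2,3,1,2) (2,4,1,2) (2,5,1,2) (3,4,1,3) (3,5,1,3) — 5.
P=3: (2,3,1,2) (2,4,1,2) (2,5,1,2) (3,4,1,3) (3,4,2,3) (3,5,1,3) (3,5,2,3) — 7.
P=4: (2,3,1,2) (2,4,1,2) (2,5,1,2) (3,4,1,3) (3,4,2,3) (3,5,1,3) (3,5,2,3) — 7.
P=5: (2,3,1,2) (2,4,1,2) (2,5,1,2) (3,4,1,3) (3,4,2,3) (3,5,1,3) (3,5,2,3) — 7.
Summing: 5 + 7 + 7 + 7 = 26.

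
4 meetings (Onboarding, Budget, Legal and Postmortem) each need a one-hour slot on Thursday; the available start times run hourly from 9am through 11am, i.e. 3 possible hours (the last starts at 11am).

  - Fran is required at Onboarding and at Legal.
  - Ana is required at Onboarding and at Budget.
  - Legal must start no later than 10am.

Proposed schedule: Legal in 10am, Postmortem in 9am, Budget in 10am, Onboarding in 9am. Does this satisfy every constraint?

Fran is required at Onboarding and at Legal — holds.
Ana is required at Onboarding and at Budget — holds.
Legal must start no later than 10am — holds.

Yes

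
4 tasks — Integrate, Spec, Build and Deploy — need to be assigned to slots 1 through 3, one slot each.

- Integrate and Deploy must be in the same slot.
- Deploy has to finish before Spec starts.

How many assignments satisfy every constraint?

Splitting on Integrate: it can be 1 (6), 2 (3). Listing each branch's schedules as (Spec, Build, Deploy):
Integrate=1: (2,1,1) (2,2,1) (2,3,1) (3,1,1) (3,2,1) (3,3,1) — 6.
Integrate=2: (3,1,2) (3,2,2) (3,3,2) — 3.
Summing: 6 + 3 = 9.

9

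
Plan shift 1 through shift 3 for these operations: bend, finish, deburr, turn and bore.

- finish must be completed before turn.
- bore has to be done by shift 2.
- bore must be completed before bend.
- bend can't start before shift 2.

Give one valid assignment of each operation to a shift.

deburr in shift 1, finish in shift 1, bore in shift 1, bend in shift 2, turn in shift 2

Checking: finish(shift 1) before turn(shift 2); bore(shift 1) before bend(shift 2); bore=shift 1 in [shift 1,shift 2]; bend=shift 2 in [shift 2,shift 3].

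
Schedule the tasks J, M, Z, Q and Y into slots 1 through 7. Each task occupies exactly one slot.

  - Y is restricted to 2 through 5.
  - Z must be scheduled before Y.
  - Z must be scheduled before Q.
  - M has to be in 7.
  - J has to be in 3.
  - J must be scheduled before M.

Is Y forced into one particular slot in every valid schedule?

No

Y can be 2 (e.g. Q in 2; M in 7; Z in 1; J in 3; Y in 2) or 3 (e.g. M in 7; J in 3; Y in 3; Z in 1; Q in 2).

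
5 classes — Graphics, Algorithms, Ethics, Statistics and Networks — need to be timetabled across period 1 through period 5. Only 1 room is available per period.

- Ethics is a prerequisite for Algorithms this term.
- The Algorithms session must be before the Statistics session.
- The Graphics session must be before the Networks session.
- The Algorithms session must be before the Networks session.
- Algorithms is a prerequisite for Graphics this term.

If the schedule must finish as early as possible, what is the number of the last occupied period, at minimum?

period 5

The precedence chain requires at least 4 distinct periods.
With at most 1 per period and 5 classes, at least 5 periods are needed.
5 works (last occupied period: period 5): for example Ethics in period 1; Networks in period 4; Graphics in period 3; Statistics in period 5; Algorithms in period 2.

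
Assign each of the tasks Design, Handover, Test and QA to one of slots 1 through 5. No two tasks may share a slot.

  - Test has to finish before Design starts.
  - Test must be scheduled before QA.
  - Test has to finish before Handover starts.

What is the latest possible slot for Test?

Downstream work caps Test at 4.
Test at 2 is achievable: QA in 5; Design in 3; Handover in 4; Test in 2.
Nothing later works — the capacity limit rule out every slot after 2.

2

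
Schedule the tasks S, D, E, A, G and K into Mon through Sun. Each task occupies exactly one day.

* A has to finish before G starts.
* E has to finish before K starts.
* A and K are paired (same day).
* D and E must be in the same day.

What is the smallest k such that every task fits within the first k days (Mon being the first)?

The precedence chain requires at least 3 distinct days.
3 works (last occupied day: Wed): for example K -> Tue; E -> Mon; A -> Tue; D -> Mon; S -> Mon; G -> Wed.

3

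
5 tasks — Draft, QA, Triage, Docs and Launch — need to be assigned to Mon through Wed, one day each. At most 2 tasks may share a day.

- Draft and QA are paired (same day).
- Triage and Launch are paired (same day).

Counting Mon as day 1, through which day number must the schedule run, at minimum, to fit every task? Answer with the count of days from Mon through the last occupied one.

With at most 2 per day and 5 tasks, at least 3 days are needed.
3 works (last occupied day: Wed): for example QA -> Mon; Launch -> Tue; Draft -> Mon; Triage -> Tue; Docs -> Wed.

3 days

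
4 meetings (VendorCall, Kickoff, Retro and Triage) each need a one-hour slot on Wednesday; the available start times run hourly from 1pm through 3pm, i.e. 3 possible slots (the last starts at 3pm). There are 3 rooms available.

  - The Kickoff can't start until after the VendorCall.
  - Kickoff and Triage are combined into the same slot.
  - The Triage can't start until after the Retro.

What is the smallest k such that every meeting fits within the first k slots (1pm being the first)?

The precedence chain requires at least 2 distinct slots.
With at most 3 per slot and 4 meetings, at least 2 slots are needed.
2 works (last occupied slot: 2pm): for example Triage -> 2pm; Kickoff -> 2pm; Retro -> 1pm; VendorCall -> 1pm.

2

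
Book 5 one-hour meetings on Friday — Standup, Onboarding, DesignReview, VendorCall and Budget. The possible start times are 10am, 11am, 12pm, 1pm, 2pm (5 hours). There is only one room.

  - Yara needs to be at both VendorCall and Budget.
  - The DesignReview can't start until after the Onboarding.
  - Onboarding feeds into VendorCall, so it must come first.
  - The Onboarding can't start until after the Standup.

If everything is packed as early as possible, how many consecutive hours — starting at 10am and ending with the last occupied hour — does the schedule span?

The precedence chain requires at least 3 distinct hours.
With at most 1 per hour and 5 meetings, at least 5 hours are needed.
5 works (last occupied hour: 2pm): for example VendorCall in 1pm; Budget in 2pm; Onboarding in 11am; Standup in 10am; DesignReview in 12pm.

5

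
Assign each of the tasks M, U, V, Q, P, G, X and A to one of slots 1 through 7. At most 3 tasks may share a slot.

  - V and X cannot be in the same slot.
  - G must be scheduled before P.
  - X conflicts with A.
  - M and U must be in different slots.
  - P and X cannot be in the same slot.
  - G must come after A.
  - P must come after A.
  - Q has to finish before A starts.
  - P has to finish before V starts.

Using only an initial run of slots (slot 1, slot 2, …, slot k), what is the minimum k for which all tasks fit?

5 slots

The precedence chain requires at least 5 distinct slots.
With at most 3 per slot and 8 tasks, at least 3 slots are needed.
5 works (last occupied slot: 5): for example X -> 1; V -> 5; Q -> 1; G -> 3; P -> 4; A -> 2; U -> 2; M -> 1.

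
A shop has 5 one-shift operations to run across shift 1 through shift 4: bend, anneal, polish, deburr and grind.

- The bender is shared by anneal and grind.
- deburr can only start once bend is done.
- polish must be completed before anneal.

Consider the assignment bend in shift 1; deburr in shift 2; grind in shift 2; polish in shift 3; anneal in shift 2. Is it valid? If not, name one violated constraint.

No — it violates: polish must be completed before anneal

polish must be completed before anneal — violated.
The bender is shared by anneal and grind — violated.
deburr can only start once bend is done — holds.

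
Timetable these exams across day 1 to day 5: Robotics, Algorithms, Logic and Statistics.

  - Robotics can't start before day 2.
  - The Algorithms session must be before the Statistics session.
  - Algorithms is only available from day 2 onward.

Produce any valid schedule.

Robotics -> day 2, Logic -> day 1, Statistics -> day 3, Algorithms -> day 2

Checking: Algorithms(day 2) before Statistics(day 3); Robotics=day 2 in [day 2,day 5]; Algorithms=day 2 in [day 2,day 5].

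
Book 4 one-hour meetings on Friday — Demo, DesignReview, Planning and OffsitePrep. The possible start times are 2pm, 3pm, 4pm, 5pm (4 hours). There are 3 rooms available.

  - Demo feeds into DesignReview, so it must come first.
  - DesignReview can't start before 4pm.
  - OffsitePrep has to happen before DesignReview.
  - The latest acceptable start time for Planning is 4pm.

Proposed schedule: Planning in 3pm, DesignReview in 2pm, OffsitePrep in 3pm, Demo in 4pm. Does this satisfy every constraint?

No — it violates: Demo feeds into DesignReview, so it must come first

Demo feeds into DesignReview, so it must come first — violated.
The latest acceptable start time for Planning is 4pm — holds.
OffsitePrep has to happen before DesignReview — violated.
DesignReview can't start before 4pm — violated.
There are 3 rooms available — holds.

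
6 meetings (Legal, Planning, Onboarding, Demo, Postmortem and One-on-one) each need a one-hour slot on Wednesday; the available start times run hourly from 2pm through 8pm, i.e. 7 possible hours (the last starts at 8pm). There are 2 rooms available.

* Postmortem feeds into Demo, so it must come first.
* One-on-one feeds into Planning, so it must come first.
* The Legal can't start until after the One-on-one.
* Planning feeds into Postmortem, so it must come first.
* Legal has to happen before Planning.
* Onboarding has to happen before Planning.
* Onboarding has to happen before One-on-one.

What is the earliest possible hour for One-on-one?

Precedence pushes One-on-one to at least 3pm; downstream work caps One-on-one at 4pm.
One-on-one at 3pm is achievable: Planning -> 5pm, Onboarding -> 2pm, Postmortem -> 6pm, Legal -> 4pm, Demo -> 7pm, One-on-one -> 3pm.

3pm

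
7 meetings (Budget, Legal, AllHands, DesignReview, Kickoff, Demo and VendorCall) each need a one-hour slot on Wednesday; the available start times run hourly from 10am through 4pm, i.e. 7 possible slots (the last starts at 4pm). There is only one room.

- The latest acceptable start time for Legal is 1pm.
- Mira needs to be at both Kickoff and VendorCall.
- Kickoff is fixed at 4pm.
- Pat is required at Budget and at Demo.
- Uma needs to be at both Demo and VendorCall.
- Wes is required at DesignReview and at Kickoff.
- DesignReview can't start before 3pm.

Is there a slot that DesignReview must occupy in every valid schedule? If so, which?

DesignReview's window is 3pm–4pm.
Kickoff is fixed at 4pm, and DesignReview can't share a slot with Kickoff.
So DesignReview must be 3pm.

3pm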